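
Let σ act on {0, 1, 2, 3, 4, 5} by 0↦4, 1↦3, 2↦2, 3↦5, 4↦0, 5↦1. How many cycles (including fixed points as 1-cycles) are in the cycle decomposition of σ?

Cycle decomposition: (0 4) (1 3 5) (2).
3 cycles.

3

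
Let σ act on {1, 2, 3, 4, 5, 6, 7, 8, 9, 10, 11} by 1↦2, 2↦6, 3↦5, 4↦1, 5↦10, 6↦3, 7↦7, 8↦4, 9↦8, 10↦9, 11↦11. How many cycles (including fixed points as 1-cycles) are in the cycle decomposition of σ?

Cycle decomposition: (1 2 6 3 5 10 9 8 4) (7) (11).
3 cycles.

3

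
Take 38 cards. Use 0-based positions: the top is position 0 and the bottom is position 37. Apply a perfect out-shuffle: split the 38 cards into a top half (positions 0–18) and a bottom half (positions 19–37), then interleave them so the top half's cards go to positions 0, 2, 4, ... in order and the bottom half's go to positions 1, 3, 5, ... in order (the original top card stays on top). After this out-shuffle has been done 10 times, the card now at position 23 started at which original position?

32

Work backwards from position 23, undoing one out-shuffle at a time:
23 ← 30 ← 15 ← 26 ← 13 ← 25 ← 31 ← 34 ← 17 ← 27 ← 32
So the card now at position 23 started at position 32.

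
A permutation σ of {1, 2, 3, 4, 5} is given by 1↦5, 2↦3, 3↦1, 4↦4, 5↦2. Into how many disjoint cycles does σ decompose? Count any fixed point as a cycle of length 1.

2

Cycle decomposition: (1 5 2 3) (4).
2 cycles.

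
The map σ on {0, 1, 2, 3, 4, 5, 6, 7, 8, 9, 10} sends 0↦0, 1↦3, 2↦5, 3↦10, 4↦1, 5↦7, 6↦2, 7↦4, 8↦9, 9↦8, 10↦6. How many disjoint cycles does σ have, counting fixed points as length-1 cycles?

Cycle decomposition: (0) (1 3 10 6 2 5 7 4) (8 9).
3 cycles.

3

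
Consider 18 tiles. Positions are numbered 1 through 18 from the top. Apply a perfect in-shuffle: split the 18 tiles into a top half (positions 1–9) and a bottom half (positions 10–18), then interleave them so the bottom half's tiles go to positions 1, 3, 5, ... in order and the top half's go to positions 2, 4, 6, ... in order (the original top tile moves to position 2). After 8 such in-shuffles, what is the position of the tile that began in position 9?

5

Track the tile's position through each in-shuffle:
9 → 18 → 17 → 15 → 11 → 3 → 6 → 12 → 5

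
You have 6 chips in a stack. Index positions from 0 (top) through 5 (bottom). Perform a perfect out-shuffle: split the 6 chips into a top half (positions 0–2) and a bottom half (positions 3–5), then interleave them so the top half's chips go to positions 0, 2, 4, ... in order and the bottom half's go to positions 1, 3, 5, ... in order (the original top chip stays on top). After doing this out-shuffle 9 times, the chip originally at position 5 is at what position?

5

Position 5 is a fixed point of every out-shuffle, so the chip never moves.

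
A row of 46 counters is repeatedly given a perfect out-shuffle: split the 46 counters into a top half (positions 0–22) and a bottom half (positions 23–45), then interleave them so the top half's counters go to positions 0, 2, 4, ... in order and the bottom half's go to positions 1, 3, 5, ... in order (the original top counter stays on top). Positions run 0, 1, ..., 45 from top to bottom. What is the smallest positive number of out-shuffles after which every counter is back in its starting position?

The out-shuffle permutes the 46 positions with cycle lengths [1, 1, 2, 4, 4, 4, 6, 12, 12].
Every counter is home exactly when every cycle has completed a whole number of laps, i.e. after lcm(1, 2, 4, 6, 12) = 12 out-shuffles.

12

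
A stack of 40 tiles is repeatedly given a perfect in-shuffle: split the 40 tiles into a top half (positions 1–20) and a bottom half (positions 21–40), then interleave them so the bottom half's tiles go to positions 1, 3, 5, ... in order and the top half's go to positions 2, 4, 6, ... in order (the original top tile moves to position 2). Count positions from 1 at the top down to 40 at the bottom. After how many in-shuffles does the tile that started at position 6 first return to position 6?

Follow position 6 under repeated in-shuffles:
6 → 12 → 24 → 7 → 14 → 28 → 15 → 30 → 19 → 38 → 35 → 29 → 17 → 34 → 27 → 13 → 26 → 11 → 22 → 3 → 6
It first returns after 20 in-shuffles.

20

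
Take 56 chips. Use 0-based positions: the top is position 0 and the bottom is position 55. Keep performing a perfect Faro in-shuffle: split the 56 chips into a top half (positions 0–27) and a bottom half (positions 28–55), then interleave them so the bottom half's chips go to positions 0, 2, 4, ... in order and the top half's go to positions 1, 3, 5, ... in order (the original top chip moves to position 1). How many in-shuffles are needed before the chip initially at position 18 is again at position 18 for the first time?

2

Follow position 18 under repeated in-shuffles:
18 → 37 → 18
It first returns after 2 in-shuffles.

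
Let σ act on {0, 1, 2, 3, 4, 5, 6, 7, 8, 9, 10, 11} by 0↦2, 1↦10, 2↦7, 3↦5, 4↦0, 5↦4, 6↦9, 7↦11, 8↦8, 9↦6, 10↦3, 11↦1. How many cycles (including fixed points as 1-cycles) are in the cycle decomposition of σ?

Cycle decomposition: (0 2 7 11 1 10 3 5 4) (6 9) (8).
3 cycles.

3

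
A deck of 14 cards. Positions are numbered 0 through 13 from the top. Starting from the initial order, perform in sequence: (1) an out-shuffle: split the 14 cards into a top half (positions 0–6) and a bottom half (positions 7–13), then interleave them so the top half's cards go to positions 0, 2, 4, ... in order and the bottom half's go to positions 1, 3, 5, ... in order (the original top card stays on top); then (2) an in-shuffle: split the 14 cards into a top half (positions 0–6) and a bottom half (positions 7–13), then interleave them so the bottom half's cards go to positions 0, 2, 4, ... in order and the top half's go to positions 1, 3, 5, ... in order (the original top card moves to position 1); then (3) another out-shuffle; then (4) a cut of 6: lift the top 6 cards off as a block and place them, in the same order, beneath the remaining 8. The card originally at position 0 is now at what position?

Track the card from position 0 forward through each operation:
  after op 1 (out-shuffle): 0 → 0
  after op 2 (in-shuffle): 0 → 1
  after op 3 (out-shuffle): 1 → 2
  after op 4 (cut 6): 2 → 10

10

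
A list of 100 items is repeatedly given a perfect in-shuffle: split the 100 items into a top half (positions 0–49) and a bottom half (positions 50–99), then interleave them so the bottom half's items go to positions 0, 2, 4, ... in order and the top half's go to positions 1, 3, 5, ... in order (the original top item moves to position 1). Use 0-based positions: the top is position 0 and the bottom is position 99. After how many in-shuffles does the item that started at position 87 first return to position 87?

Follow position 87 under repeated in-shuffles:
87 → 74 → 48 → 97 → 94 → 88 → 76 → 52 → ... → 87 (length 100)
It first returns after 100 in-shuffles.

100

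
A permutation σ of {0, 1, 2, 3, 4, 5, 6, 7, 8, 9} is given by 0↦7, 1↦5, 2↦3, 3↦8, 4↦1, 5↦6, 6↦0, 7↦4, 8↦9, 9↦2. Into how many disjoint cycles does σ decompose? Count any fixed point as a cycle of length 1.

2

Cycle decomposition: (0 7 4 1 5 6) (2 3 8 9).
2 cycles.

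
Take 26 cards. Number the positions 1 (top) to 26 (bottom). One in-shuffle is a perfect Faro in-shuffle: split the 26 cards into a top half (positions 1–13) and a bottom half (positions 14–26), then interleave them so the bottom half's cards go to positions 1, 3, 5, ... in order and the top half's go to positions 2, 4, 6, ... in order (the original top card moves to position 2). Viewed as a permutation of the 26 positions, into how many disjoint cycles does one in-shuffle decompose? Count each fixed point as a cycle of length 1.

3

Trace each unvisited position around until it returns:
(1 2 4 8 16 5 ... len 18) (3 6 12 24 21 15) (9 18)
3 cycles in total.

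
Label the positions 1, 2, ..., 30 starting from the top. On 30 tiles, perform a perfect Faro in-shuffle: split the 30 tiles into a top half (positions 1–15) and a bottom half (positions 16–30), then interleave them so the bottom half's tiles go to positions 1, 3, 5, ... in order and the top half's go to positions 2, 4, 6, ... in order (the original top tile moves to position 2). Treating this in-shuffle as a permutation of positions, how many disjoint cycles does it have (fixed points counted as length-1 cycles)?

Trace each unvisited position around until it returns:
(1 2 4 8 16) (3 6 12 24 17) (5 10 20 9 18) (7 14 28 25 19) (11 22 13 26 21) (15 30 29 27 23)
6 cycles in total.

6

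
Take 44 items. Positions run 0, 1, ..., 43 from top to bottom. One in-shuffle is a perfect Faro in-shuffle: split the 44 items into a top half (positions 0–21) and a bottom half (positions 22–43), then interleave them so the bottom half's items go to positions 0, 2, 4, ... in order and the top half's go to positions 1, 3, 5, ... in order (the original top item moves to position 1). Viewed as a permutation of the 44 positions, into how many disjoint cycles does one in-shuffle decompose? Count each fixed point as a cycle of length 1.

7

Trace each unvisited position around until it returns:
(0 1 3 7 15 31 ... len 12) (2 5 11 23) (4 9 19 39 34 24) (6 13 27 10 21 43 ... len 12) (8 17 35 26) (14 29) (20 41 38 32)
7 cycles in total.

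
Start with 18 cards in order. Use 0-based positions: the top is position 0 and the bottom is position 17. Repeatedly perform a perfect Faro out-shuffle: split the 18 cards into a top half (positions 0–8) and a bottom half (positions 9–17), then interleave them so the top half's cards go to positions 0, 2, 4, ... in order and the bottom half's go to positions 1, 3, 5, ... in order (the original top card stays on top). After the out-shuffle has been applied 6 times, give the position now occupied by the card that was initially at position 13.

Track the card's position through each out-shuffle:
13 → 9 → 1 → 2 → 4 → 8 → 16

16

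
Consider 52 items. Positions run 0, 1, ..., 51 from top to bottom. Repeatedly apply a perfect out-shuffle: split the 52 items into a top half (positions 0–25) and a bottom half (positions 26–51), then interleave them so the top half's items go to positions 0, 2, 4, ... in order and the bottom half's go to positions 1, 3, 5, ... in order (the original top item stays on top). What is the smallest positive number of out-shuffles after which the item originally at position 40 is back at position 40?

8

Follow position 40 under repeated out-shuffles:
40 → 29 → 7 → 14 → 28 → 5 → 10 → 20 → 40
It first returns after 8 out-shuffles.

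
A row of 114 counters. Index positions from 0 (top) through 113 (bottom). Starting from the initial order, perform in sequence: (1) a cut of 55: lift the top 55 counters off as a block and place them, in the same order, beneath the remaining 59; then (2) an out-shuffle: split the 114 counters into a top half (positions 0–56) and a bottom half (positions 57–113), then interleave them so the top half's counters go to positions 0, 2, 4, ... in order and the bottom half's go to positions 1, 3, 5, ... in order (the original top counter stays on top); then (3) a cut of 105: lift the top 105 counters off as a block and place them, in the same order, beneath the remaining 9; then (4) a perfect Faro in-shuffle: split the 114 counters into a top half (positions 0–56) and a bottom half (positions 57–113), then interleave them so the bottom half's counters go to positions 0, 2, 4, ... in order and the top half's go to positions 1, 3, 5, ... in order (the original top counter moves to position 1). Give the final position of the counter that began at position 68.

71

Track the counter from position 68 forward through each operation:
  after op 1 (cut 55): 68 → 13
  after op 2 (out-shuffle): 13 → 26
  after op 3 (cut 105): 26 → 35
  after op 4 (in-shuffle): 35 → 71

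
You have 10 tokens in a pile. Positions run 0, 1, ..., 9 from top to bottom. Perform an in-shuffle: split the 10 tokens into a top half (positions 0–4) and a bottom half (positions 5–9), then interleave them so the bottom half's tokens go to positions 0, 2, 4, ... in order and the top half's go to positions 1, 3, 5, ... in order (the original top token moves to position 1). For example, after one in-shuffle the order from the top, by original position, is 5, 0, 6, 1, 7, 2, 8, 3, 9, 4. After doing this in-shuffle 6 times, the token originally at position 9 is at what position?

Track the token's position through each in-shuffle:
9 → 8 → 6 → 2 → 5 → 0 → 1

1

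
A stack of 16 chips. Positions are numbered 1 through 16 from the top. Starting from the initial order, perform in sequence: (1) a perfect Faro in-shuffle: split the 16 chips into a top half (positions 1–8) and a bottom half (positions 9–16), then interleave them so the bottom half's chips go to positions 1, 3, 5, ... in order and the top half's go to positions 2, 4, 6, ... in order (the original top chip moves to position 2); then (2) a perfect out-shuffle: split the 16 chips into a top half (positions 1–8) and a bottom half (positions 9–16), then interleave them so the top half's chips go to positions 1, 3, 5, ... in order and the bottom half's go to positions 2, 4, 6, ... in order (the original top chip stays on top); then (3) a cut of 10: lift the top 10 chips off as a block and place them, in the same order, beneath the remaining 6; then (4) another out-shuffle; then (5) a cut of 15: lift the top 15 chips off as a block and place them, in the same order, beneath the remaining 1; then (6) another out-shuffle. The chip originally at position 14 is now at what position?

Track the chip from position 14 forward through each operation:
  after op 1 (in-shuffle): 14 → 11
  after op 2 (out-shuffle): 11 → 6
  after op 3 (cut 10): 6 → 12
  after op 4 (out-shuffle): 12 → 8
  after op 5 (cut 15): 8 → 9
  after op 6 (out-shuffle): 9 → 2

2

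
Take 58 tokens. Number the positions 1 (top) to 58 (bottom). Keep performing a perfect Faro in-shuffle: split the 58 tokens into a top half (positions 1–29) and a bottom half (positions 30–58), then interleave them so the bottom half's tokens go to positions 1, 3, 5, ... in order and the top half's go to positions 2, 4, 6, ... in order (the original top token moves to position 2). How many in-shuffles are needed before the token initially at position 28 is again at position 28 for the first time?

58

Follow position 28 under repeated in-shuffles:
28 → 56 → 53 → 47 → 35 → 11 → 22 → 44 → ... → 28 (length 58)
It first returns after 58 in-shuffles.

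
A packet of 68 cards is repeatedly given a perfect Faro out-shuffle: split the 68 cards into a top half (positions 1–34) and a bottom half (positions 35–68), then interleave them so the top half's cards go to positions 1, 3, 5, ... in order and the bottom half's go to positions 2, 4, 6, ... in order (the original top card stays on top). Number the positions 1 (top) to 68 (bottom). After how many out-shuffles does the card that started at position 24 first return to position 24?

66

Follow position 24 under repeated out-shuffles:
24 → 47 → 26 → 51 → 34 → 67 → 66 → 64 → ... → 24 (length 66)
It first returns after 66 out-shuffles.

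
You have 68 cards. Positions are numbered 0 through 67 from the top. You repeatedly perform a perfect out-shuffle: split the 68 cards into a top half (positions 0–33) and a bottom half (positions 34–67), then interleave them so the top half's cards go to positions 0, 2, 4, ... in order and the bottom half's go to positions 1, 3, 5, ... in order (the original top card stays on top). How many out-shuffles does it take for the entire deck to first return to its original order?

The out-shuffle permutes the 68 positions with cycle lengths [1, 1, 66].
Every card is home exactly when every cycle has completed a whole number of laps, i.e. after lcm(1, 66) = 66 out-shuffles.

66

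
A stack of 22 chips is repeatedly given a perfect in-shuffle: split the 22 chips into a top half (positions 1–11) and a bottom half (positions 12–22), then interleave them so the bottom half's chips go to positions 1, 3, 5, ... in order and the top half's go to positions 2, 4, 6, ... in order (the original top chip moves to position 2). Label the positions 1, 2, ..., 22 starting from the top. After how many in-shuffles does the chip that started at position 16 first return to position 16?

Follow position 16 under repeated in-shuffles:
16 → 9 → 18 → 13 → 3 → 6 → 12 → 1 → 2 → 4 → 8 → 16
It first returns after 11 in-shuffles.

11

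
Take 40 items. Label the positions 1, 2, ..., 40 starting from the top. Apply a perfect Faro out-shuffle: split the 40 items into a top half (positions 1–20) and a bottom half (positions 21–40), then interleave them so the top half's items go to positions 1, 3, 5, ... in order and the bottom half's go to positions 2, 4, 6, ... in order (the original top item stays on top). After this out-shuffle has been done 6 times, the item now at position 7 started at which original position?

34

Work backwards from position 7, undoing one out-shuffle at a time:
7 ← 4 ← 22 ← 31 ← 16 ← 28 ← 34
So the item now at position 7 started at position 34.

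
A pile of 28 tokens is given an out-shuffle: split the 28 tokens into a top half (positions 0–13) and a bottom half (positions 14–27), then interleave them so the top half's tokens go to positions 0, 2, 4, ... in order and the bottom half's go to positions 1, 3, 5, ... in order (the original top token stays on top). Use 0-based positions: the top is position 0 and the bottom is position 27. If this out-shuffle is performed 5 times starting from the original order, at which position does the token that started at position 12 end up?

6

Track the token's position through each out-shuffle:
12 → 24 → 21 → 15 → 3 → 6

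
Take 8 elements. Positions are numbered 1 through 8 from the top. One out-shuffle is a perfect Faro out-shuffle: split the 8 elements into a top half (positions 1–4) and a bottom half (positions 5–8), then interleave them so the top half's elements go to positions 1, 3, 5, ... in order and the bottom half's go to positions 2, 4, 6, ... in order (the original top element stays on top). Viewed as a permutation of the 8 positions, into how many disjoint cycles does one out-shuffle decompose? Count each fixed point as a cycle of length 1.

Trace each unvisited position around until it returns:
(1) (2 3 5) (4 7 6) (8)
4 cycles in total.

4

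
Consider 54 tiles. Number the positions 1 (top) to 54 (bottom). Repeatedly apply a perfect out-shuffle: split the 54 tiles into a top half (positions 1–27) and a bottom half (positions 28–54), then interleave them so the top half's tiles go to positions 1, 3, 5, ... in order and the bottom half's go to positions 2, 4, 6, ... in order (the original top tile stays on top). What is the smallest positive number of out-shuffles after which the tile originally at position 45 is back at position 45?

52

Follow position 45 under repeated out-shuffles:
45 → 36 → 18 → 35 → 16 → 31 → 8 → 15 → ... → 45 (length 52)
It first returns after 52 out-shuffles.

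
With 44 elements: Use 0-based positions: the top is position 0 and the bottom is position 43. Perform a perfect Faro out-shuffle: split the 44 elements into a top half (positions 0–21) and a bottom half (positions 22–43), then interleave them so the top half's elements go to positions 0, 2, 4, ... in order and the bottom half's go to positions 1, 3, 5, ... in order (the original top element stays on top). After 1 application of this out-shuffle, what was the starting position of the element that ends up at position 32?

16

Work backwards from position 32, undoing one out-shuffle at a time:
32 ← 16
So the element now at position 32 started at position 16.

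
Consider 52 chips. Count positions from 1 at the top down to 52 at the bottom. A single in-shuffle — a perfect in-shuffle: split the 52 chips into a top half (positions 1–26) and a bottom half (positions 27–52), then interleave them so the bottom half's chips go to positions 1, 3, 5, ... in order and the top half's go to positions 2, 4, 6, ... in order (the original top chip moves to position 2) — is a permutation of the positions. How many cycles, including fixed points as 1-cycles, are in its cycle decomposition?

Trace each unvisited position around until it returns:
(1 2 4 8 16 32 ... len 52)
1 cycle in total.

1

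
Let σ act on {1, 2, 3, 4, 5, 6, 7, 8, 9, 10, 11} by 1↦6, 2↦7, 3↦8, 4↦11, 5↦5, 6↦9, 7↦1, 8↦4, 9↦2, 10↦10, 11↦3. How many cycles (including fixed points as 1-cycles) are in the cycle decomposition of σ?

Cycle decomposition: (1 6 9 2 7) (3 8 4 11) (5) (10).
4 cycles.

4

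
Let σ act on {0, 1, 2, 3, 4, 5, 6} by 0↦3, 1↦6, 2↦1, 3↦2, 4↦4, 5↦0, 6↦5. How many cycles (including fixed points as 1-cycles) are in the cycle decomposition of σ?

Cycle decomposition: (0 3 2 1 6 5) (4).
2 cycles.

2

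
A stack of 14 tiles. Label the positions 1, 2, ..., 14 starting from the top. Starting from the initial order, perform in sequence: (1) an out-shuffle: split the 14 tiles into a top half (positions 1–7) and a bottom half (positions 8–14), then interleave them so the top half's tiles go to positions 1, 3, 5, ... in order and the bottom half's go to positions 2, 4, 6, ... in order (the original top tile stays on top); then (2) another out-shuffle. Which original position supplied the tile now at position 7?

Undo the operations in reverse order, starting from position 7:
  undo op 2 (out-shuffle, from top half): 7 ← 4
  undo op 1 (out-shuffle, from bottom half): 4 ← 9
So the tile at position 7 came from original position 9.

9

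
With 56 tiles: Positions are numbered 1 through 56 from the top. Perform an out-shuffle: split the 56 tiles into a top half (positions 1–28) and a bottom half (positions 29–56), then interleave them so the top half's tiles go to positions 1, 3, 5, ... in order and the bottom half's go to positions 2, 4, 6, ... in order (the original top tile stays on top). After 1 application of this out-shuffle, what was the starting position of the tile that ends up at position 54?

Work backwards from position 54, undoing one out-shuffle at a time:
54 ← 55
So the tile now at position 54 started at position 55.

55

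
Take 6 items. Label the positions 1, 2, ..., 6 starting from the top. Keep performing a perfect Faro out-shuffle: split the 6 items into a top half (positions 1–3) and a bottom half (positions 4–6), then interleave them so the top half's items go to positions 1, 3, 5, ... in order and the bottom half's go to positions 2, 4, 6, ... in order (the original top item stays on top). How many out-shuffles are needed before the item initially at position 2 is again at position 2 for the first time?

4

Follow position 2 under repeated out-shuffles:
2 → 3 → 5 → 4 → 2
It first returns after 4 out-shuffles.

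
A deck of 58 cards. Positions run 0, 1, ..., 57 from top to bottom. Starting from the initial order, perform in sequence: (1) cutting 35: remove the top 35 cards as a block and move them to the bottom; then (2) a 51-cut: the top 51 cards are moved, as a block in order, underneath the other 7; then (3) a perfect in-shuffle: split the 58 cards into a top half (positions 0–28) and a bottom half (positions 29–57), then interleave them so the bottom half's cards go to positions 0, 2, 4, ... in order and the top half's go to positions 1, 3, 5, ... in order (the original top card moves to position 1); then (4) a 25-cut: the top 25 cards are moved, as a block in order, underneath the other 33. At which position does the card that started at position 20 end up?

Track the card from position 20 forward through each operation:
  after op 1 (cut 35): 20 → 43
  after op 2 (cut 51): 43 → 50
  after op 3 (in-shuffle): 50 → 42
  after op 4 (cut 25): 42 → 17

17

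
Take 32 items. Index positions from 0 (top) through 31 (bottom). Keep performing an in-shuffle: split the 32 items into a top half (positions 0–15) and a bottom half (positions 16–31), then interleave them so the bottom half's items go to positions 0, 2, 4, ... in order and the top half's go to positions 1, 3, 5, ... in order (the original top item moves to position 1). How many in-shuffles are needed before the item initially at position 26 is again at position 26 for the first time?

Follow position 26 under repeated in-shuffles:
26 → 20 → 8 → 17 → 2 → 5 → 11 → 23 → 14 → 29 → 26
It first returns after 10 in-shuffles.

10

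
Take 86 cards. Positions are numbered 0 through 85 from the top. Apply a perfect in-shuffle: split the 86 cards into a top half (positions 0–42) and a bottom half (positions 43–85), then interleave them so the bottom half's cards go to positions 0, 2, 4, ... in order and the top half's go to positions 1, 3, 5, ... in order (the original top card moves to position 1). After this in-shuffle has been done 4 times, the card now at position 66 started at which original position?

63

Work backwards from position 66, undoing one in-shuffle at a time:
66 ← 76 ← 81 ← 40 ← 63
So the card now at position 66 started at position 63.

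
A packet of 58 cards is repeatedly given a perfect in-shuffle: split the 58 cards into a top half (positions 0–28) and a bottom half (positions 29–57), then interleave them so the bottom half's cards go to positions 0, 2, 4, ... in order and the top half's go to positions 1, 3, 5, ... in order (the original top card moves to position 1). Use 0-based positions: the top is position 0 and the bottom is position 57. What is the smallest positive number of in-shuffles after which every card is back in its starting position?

58

The in-shuffle permutes the 58 positions with cycle lengths [58].
Every card is home exactly when every cycle has completed a whole number of laps, i.e. after lcm(58) = 58 in-shuffles.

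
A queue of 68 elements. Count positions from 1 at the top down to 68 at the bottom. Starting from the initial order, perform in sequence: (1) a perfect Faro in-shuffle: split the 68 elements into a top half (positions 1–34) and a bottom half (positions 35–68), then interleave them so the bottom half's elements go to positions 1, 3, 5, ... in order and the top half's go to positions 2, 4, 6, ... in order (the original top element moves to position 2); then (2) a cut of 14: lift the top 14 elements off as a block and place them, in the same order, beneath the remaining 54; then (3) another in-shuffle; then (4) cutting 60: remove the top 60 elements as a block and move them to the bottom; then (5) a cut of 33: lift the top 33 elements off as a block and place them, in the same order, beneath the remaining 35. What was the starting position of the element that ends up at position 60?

63

Undo the operations in reverse order, starting from position 60:
  undo op 5 (cut 33): 60 ← 25
  undo op 4 (cut 60): 25 ← 17
  undo op 3 (in-shuffle, from bottom half): 17 ← 43
  undo op 2 (cut 14): 43 ← 57
  undo op 1 (in-shuffle, from bottom half): 57 ← 63
So the element at position 60 came from original position 63.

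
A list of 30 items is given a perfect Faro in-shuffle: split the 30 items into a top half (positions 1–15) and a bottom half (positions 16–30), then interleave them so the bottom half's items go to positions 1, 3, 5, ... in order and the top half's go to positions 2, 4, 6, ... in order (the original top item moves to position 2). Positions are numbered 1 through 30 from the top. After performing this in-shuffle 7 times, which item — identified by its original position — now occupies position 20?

5

Work backwards from position 20, undoing one in-shuffle at a time:
20 ← 10 ← 5 ← 18 ← 9 ← 20 ← 10 ← 5
So the item now at position 20 started at position 5.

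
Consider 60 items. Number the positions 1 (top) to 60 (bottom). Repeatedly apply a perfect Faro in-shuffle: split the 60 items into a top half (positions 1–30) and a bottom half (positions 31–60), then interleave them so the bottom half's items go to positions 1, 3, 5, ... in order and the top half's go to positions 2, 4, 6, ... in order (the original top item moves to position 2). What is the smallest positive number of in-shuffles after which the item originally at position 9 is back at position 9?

Follow position 9 under repeated in-shuffles:
9 → 18 → 36 → 11 → 22 → 44 → 27 → 54 → ... → 9 (length 60)
It first returns after 60 in-shuffles.

60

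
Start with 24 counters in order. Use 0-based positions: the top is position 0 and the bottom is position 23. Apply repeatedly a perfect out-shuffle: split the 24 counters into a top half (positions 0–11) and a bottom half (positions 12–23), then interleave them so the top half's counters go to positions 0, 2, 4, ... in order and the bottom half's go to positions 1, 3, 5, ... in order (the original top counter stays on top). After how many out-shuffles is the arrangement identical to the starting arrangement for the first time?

11

The out-shuffle permutes the 24 positions with cycle lengths [1, 1, 11, 11].
Every counter is home exactly when every cycle has completed a whole number of laps, i.e. after lcm(1, 11) = 11 out-shuffles.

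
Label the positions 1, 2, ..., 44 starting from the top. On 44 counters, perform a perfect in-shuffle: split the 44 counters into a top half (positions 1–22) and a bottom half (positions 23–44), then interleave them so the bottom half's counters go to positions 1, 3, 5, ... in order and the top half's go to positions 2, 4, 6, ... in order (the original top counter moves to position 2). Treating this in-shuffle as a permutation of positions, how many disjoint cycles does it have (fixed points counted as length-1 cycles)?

7

Trace each unvisited position around until it returns:
(1 2 4 8 16 32 ... len 12) (3 6 12 24) (5 10 20 40 35 25) (7 14 28 11 22 44 ... len 12) (9 18 36 27) (15 30) (21 42 39 33)
7 cycles in total.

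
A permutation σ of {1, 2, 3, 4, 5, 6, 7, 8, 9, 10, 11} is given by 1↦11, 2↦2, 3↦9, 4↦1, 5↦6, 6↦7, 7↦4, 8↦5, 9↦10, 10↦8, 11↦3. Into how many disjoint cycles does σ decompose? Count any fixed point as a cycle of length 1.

Cycle decomposition: (1 11 3 9 10 8 5 6 7 4) (2).
2 cycles.

2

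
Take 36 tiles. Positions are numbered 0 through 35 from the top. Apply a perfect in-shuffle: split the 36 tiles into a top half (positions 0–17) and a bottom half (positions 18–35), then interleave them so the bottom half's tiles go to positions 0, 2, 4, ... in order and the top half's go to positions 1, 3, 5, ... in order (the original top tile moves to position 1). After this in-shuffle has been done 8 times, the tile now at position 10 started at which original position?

Work backwards from position 10, undoing one in-shuffle at a time:
10 ← 23 ← 11 ← 5 ← 2 ← 19 ← 9 ← 4 ← 20
So the tile now at position 10 started at position 20.

20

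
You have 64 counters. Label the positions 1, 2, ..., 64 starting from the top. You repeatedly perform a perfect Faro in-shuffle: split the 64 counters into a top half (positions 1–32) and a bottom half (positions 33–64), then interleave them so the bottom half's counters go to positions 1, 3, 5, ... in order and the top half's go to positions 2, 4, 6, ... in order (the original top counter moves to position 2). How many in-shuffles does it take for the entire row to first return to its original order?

12

The in-shuffle permutes the 64 positions with cycle lengths [4, 12, 12, 12, 12, 12].
Every counter is home exactly when every cycle has completed a whole number of laps, i.e. after lcm(4, 12) = 12 in-shuffles.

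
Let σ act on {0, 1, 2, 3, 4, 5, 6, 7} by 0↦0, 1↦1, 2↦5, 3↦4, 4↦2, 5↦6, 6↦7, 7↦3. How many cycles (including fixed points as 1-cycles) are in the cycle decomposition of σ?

3

Cycle decomposition: (0) (1) (2 5 6 7 3 4).
3 cycles.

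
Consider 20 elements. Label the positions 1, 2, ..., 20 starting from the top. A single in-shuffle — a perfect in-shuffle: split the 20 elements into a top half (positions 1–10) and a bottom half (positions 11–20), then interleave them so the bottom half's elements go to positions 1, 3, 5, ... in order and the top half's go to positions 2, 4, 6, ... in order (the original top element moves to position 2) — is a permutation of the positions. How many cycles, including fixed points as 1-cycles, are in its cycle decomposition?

Trace each unvisited position around until it returns:
(1 2 4 8 16 11) (3 6 12) (5 10 20 19 17 13) (7 14) (9 18 15)
5 cycles in total.

5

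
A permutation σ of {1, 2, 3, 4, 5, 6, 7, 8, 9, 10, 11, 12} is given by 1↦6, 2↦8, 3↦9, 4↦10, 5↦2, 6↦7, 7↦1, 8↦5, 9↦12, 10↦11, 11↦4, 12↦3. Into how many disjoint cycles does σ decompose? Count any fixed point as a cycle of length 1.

Cycle decomposition: (1 6 7) (2 8 5) (3 9 12) (4 10 11).
4 cycles.

4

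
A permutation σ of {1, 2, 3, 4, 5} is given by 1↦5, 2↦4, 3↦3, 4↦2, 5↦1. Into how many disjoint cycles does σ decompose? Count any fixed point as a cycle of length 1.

3

Cycle decomposition: (1 5) (2 4) (3).
3 cycles.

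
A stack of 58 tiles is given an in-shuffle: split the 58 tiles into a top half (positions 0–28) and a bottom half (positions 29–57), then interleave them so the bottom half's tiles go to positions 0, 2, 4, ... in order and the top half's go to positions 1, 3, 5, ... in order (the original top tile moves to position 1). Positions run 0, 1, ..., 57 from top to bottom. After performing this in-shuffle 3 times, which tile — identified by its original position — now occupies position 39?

Work backwards from position 39, undoing one in-shuffle at a time:
39 ← 19 ← 9 ← 4
So the tile now at position 39 started at position 4.

4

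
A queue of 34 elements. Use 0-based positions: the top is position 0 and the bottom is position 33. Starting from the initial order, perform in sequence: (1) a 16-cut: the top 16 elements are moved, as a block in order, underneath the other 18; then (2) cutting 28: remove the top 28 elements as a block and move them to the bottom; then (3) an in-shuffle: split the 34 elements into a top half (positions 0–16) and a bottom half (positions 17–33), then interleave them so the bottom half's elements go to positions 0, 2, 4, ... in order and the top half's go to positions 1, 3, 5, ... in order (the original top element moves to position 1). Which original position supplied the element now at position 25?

22

Undo the operations in reverse order, starting from position 25:
  undo op 3 (in-shuffle, from top half): 25 ← 12
  undo op 2 (cut 28): 12 ← 6
  undo op 1 (cut 16): 6 ← 22
So the element at position 25 came from original position 22.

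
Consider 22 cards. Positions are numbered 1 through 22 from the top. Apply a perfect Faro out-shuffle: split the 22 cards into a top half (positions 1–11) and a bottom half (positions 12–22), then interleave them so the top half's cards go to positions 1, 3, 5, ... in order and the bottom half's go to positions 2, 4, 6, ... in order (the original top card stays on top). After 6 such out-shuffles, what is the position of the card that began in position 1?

Position 1 is a fixed point of every out-shuffle, so the card never moves.

1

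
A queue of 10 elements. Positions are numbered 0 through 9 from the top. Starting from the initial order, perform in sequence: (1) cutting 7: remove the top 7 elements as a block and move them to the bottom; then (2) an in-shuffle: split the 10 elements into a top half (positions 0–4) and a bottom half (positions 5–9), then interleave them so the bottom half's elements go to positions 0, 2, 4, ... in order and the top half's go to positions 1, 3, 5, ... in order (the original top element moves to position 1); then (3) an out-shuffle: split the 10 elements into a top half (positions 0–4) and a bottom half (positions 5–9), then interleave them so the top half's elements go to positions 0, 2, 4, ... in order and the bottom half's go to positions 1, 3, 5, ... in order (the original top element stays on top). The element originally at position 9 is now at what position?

Track the element from position 9 forward through each operation:
  after op 1 (cut 7): 9 → 2
  after op 2 (in-shuffle): 2 → 5
  after op 3 (out-shuffle): 5 → 1

1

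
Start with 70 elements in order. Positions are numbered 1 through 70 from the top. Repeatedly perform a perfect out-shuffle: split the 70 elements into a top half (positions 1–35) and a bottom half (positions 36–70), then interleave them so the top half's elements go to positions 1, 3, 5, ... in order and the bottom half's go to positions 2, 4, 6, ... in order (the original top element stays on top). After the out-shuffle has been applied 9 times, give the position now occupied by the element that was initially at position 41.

Track the element's position through each out-shuffle:
41 → 12 → 23 → 45 → 20 → 39 → 8 → 15 → 29 → 57

57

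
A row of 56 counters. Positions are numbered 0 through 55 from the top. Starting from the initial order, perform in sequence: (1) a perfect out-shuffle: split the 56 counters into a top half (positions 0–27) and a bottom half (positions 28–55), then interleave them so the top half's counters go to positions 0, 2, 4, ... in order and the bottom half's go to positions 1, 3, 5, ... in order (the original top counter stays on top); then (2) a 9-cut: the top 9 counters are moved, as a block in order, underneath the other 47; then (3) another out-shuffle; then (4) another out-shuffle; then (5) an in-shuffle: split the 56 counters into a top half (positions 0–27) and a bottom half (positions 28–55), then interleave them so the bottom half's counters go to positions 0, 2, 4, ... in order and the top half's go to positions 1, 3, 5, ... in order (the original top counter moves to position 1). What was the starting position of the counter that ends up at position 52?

Undo the operations in reverse order, starting from position 52:
  undo op 5 (in-shuffle, from bottom half): 52 ← 54
  undo op 4 (out-shuffle, from top half): 54 ← 27
  undo op 3 (out-shuffle, from bottom half): 27 ← 41
  undo op 2 (cut 9): 41 ← 50
  undo op 1 (out-shuffle, from top half): 50 ← 25
So the counter at position 52 came from original position 25.

25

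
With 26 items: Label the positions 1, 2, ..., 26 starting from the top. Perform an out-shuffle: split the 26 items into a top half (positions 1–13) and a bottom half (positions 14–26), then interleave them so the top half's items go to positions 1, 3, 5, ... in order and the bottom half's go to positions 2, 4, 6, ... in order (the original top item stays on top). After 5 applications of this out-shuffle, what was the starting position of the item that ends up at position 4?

Work backwards from position 4, undoing one out-shuffle at a time:
4 ← 15 ← 8 ← 17 ← 9 ← 5
So the item now at position 4 started at position 5.

5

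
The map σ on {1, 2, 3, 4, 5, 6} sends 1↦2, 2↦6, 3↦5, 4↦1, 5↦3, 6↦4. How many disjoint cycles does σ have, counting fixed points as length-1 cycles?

Cycle decomposition: (1 2 6 4) (3 5).
2 cycles.

2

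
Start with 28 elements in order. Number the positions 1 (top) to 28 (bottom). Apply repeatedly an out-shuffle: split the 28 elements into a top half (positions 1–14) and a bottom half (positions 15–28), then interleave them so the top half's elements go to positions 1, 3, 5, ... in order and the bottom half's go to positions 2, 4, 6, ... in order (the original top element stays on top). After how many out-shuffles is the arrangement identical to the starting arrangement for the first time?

The out-shuffle permutes the 28 positions with cycle lengths [1, 1, 2, 6, 18].
Every element is home exactly when every cycle has completed a whole number of laps, i.e. after lcm(1, 2, 6, 18) = 18 out-shuffles.

18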